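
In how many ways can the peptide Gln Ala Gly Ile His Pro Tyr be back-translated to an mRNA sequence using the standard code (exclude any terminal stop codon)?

1536

Gln: 2 codons.
Ala: 4 codons.
Gly: 4 codons.
Ile: 3 codons.
His: 2 codons.
Pro: 4 codons.
Tyr: 2 codons.
2 × 4 × 4 × 3 × 2 × 4 × 2 = 1536.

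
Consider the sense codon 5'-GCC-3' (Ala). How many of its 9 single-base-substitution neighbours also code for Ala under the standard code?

Position 1: none → 0 synonymous.
Position 2: none → 0 synonymous.
Position 3: GCU, GCA, GCG → 3 synonymous.
Total: 0 + 0 + 3 = 3.

3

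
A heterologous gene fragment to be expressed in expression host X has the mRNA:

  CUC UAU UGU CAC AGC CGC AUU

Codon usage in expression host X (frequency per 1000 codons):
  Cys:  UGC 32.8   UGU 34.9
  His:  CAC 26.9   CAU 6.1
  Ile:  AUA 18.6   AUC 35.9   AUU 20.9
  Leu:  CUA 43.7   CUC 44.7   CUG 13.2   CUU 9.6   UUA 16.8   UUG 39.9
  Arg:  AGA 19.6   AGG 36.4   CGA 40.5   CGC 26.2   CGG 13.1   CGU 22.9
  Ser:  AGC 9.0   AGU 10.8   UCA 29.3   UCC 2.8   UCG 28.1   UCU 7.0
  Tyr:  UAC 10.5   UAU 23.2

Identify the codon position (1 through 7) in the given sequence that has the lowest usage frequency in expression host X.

Codon 1 CUC (Leu): 44.7 per 1000.
Codon 2 UAU (Tyr): 23.2 per 1000.
Codon 3 UGU (Cys): 34.9 per 1000.
Codon 4 CAC (His): 26.9 per 1000.
Codon 5 AGC (Ser): 9.0 per 1000.
Codon 6 CGC (Arg): 26.2 per 1000.
Codon 7 AUU (Ile): 20.9 per 1000.
Lowest frequency is 9.0 at codon 5.

5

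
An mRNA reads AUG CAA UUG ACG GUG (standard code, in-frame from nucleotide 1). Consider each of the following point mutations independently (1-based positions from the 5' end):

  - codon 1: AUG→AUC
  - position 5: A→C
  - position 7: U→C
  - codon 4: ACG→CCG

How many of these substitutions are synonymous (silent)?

Codon 1: AUG (Met) → AUC (Ile) — missense.
Codon 2: CAA (Gln) → CCA (Pro) — missense.
Codon 3: UUG (Leu) → CUG (Leu) — synonymous.
Codon 4: ACG (Thr) → CCG (Pro) — missense.
Synonymous: 1 of 4.

1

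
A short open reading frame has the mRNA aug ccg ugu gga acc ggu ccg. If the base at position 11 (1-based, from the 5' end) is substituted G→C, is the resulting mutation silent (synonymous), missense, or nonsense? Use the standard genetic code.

Position 11 falls in codon 4: GGA → Gly.
After the substitution the codon is GCA → Ala.
Gly ≠ Ala, so this is a missense mutation.

missense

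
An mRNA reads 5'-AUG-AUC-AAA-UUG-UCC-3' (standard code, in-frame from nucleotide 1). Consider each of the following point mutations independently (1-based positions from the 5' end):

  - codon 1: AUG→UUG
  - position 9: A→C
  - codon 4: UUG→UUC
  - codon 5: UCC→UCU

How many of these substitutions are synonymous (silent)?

1

Codon 1: AUG (Met) → UUG (Leu) — missense.
Codon 3: AAA (Lys) → AAC (Asn) — missense.
Codon 4: UUG (Leu) → UUC (Phe) — missense.
Codon 5: UCC (Ser) → UCU (Ser) — synonymous.
Synonymous: 1 of 4.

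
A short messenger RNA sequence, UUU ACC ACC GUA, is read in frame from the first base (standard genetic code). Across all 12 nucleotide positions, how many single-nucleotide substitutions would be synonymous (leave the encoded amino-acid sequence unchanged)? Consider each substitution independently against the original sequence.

Codon 1 (UUU, Phe): 1 synonymous substitution.
Codon 2 (ACC, Thr): 3 synonymous substitutions.
Codon 3 (ACC, Thr): 3 synonymous substitutions.
Codon 4 (GUA, Val): 3 synonymous substitutions.
Total: 1 + 3 + 3 + 3 = 10.

10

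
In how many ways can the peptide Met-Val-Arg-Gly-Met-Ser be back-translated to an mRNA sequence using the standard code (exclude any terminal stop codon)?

576

Met: 1 codon.
Val: 4 codons.
Arg: 6 codons.
Gly: 4 codons.
Met: 1 codon.
Ser: 6 codons.
1 × 4 × 6 × 4 × 1 × 6 = 576.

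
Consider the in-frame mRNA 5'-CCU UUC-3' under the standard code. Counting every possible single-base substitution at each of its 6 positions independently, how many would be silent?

4

Codon 1 (CCU, Pro): 3 synonymous substitutions.
Codon 2 (UUC, Phe): 1 synonymous substitution.
Total: 3 + 1 = 4.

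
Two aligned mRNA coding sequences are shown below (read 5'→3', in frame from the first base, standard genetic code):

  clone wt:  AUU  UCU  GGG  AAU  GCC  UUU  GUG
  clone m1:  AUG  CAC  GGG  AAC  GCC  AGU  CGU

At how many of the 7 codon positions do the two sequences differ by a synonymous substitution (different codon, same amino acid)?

Codon 1: AUU Ile / AUG Met — nonsynonymous.
Codon 2: UCU Ser / CAC His — nonsynonymous.
Codon 3: GGG Gly / GGG Gly — identical.
Codon 4: AAU Asn / AAC Asn — synonymous.
Codon 5: GCC Ala / GCC Ala — identical.
Codon 6: UUU Phe / AGU Ser — nonsynonymous.
Codon 7: GUG Val / CGU Arg — nonsynonymous.
Synonymous differences: 1.

1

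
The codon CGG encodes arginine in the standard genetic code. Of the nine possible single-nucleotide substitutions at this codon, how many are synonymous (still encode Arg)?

Position 1: AGG → 1 synonymous.
Position 2: none → 0 synonymous.
Position 3: CGU, CGC, CGA → 3 synonymous.
Total: 1 + 0 + 3 = 4.

4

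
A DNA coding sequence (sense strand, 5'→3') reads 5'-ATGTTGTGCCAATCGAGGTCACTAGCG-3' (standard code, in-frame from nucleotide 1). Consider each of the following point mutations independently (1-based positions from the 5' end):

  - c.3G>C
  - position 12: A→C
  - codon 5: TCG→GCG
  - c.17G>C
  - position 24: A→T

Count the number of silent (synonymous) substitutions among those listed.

Codon 1: ATG (Met) → ATC (Ile) — missense.
Codon 4: CAA (Gln) → CAC (His) — missense.
Codon 5: TCG (Ser) → GCG (Ala) — missense.
Codon 6: AGG (Arg) → ACG (Thr) — missense.
Codon 8: CTA (Leu) → CTT (Leu) — synonymous.
Synonymous: 1 of 5.

1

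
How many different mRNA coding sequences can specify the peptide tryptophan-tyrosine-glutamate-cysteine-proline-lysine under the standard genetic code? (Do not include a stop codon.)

64

Trp: 1 codon.
Tyr: 2 codons.
Glu: 2 codons.
Cys: 2 codons.
Pro: 4 codons.
Lys: 2 codons.
1 × 2 × 2 × 2 × 4 × 2 = 64.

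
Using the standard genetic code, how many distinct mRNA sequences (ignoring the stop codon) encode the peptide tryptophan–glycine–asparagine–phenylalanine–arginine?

Trp: 1 codon.
Gly: 4 codons.
Asn: 2 codons.
Phe: 2 codons.
Arg: 6 codons.
1 × 4 × 2 × 2 × 6 = 96.

96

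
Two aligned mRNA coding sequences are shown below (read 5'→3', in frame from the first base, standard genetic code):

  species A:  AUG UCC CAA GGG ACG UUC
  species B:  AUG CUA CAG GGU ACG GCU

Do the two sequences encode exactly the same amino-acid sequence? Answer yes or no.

no

Codon 1: AUG Met / AUG Met — identical.
Codon 2: UCC Ser / CUA Leu — nonsynonymous.
Codon 3: CAA Gln / CAG Gln — synonymous.
Codon 4: GGG Gly / GGU Gly — synonymous.
Codon 5: ACG Thr / ACG Thr — identical.
Codon 6: UUC Phe / GCU Ala — nonsynonymous.
Nonsynonymous differences: 2 → different protein.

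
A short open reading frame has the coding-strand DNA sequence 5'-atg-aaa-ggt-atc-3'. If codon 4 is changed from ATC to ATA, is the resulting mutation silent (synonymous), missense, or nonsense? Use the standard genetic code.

silent

Position 12 falls in codon 4: ATC → Ile.
After the substitution the codon is ATA → Ile.
Both encode Ile, so the change is synonymous.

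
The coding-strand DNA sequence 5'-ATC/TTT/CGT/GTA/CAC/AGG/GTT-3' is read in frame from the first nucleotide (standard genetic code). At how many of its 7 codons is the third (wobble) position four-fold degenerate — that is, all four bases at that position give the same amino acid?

3

Codon 1 ATC (Ile): third position 3-fold.
Codon 2 TTT (Phe): third position 2-fold.
Codon 3 CGT (Arg): third position 4-fold.
Codon 4 GTA (Val): third position 4-fold.
Codon 5 CAC (His): third position 2-fold.
Codon 6 AGG (Arg): third position 2-fold.
Codon 7 GTT (Val): third position 4-fold.
Four-fold degenerate third positions: 3.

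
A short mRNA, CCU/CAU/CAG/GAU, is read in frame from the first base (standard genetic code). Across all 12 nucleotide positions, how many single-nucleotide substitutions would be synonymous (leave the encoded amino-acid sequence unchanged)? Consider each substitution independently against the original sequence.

6

Codon 1 (CCU, Pro): 3 synonymous substitutions.
Codon 2 (CAU, His): 1 synonymous substitution.
Codon 3 (CAG, Gln): 1 synonymous substitution.
Codon 4 (GAU, Asp): 1 synonymous substitution.
Total: 3 + 1 + 1 + 1 = 6.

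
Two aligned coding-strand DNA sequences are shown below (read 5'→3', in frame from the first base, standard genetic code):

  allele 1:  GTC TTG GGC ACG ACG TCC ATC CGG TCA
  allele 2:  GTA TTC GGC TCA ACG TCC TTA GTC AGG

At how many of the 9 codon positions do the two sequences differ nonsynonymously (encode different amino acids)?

Codon 1: GTC Val / GTA Val — synonymous.
Codon 2: TTG Leu / TTC Phe — nonsynonymous.
Codon 3: GGC Gly / GGC Gly — identical.
Codon 4: ACG Thr / TCA Ser — nonsynonymous.
Codon 5: ACG Thr / ACG Thr — identical.
Codon 6: TCC Ser / TCC Ser — identical.
Codon 7: ATC Ile / TTA Leu — nonsynonymous.
Codon 8: CGG Arg / GTC Val — nonsynonymous.
Codon 9: TCA Ser / AGG Arg — nonsynonymous.
Nonsynonymous differences: 5.

5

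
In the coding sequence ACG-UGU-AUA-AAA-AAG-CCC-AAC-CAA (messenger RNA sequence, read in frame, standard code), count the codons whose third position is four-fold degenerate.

2

Codon 1 ACG (Thr): third position 4-fold.
Codon 2 UGU (Cys): third position 2-fold.
Codon 3 AUA (Ile): third position 3-fold.
Codon 4 AAA (Lys): third position 2-fold.
Codon 5 AAG (Lys): third position 2-fold.
Codon 6 CCC (Pro): third position 4-fold.
Codon 7 AAC (Asn): third position 2-fold.
Codon 8 CAA (Gln): third position 2-fold.
Four-fold degenerate third positions: 2.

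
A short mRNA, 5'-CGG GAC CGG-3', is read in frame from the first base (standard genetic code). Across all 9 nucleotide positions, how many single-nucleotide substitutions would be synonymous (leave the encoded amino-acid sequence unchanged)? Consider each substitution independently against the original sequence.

Codon 1 (CGG, Arg): 4 synonymous substitutions.
Codon 2 (GAC, Asp): 1 synonymous substitution.
Codon 3 (CGG, Arg): 4 synonymous substitutions.
Total: 4 + 1 + 4 = 9.

9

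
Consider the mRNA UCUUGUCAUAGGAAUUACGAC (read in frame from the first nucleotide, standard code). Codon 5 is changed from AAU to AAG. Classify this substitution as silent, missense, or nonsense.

missense

Position 15 falls in codon 5: AAU → Asn.
After the substitution the codon is AAG → Lys.
Asn ≠ Lys, so this is a missense mutation.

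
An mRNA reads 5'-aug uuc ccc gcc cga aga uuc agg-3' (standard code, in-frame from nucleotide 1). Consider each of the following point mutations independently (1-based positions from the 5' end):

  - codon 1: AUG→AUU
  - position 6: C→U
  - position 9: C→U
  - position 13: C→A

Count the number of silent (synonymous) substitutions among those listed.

3

Codon 1: AUG (Met) → AUU (Ile) — missense.
Codon 2: UUC (Phe) → UUU (Phe) — synonymous.
Codon 3: CCC (Pro) → CCU (Pro) — synonymous.
Codon 5: CGA (Arg) → AGA (Arg) — synonymous.
Synonymous: 3 of 4.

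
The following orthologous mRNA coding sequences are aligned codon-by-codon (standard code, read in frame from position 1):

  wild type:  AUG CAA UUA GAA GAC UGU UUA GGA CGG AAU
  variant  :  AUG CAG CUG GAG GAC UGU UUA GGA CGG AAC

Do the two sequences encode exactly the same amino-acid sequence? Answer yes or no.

Codon 1: AUG Met / AUG Met — identical.
Codon 2: CAA Gln / CAG Gln — synonymous.
Codon 3: UUA Leu / CUG Leu — synonymous.
Codon 4: GAA Glu / GAG Glu — synonymous.
Codon 5: GAC Asp / GAC Asp — identical.
Codon 6: UGU Cys / UGU Cys — identical.
Codon 7: UUA Leu / UUA Leu — identical.
Codon 8: GGA Gly / GGA Gly — identical.
Codon 9: CGG Arg / CGG Arg — identical.
Codon 10: AAU Asn / AAC Asn — synonymous.
Nonsynonymous differences: 0 → same protein.

yes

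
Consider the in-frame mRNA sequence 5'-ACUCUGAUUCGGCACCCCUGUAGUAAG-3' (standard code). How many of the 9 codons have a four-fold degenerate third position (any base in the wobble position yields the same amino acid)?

Codon 1 ACU (Thr): third position 4-fold.
Codon 2 CUG (Leu): third position 4-fold.
Codon 3 AUU (Ile): third position 3-fold.
Codon 4 CGG (Arg): third position 4-fold.
Codon 5 CAC (His): third position 2-fold.
Codon 6 CCC (Pro): third position 4-fold.
Codon 7 UGU (Cys): third position 2-fold.
Codon 8 AGU (Ser): third position 2-fold.
Codon 9 AAG (Lys): third position 2-fold.
Four-fold degenerate third positions: 4.

4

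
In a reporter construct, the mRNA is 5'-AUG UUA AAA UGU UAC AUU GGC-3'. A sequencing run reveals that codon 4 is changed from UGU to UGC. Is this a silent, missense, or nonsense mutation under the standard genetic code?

silent

Position 12 falls in codon 4: UGU → Cys.
After the substitution the codon is UGC → Cys.
Both encode Cys, so the change is synonymous.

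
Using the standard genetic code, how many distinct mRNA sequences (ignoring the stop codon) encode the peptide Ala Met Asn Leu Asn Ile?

Ala: 4 codons.
Met: 1 codon.
Asn: 2 codons.
Leu: 6 codons.
Asn: 2 codons.
Ile: 3 codons.
4 × 1 × 2 × 6 × 2 × 3 = 288.

288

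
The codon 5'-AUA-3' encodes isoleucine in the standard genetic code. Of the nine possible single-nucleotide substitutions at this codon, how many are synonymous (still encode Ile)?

2

Position 1: none → 0 synonymous.
Position 2: none → 0 synonymous.
Position 3: AUU, AUC → 2 synonymous.
Total: 0 + 0 + 2 = 2.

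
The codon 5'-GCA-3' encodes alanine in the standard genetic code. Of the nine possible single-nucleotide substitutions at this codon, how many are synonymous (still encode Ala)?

Position 1: none → 0 synonymous.
Position 2: none → 0 synonymous.
Position 3: GCU, GCC, GCG → 3 synonymous.
Total: 0 + 0 + 3 = 3.

3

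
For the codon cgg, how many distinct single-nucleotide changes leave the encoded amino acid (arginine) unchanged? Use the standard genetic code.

Position 1: AGG → 1 synonymous.
Position 2: none → 0 synonymous.
Position 3: CGU, CGC, CGA → 3 synonymous.
Total: 1 + 0 + 3 = 4.

4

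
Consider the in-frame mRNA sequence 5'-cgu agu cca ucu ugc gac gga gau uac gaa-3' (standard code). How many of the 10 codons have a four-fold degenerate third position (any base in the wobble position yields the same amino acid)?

Codon 1 CGU (Arg): third position 4-fold.
Codon 2 AGU (Ser): third position 2-fold.
Codon 3 CCA (Pro): third position 4-fold.
Codon 4 UCU (Ser): third position 4-fold.
Codon 5 UGC (Cys): third position 2-fold.
Codon 6 GAC (Asp): third position 2-fold.
Codon 7 GGA (Gly): third position 4-fold.
Codon 8 GAU (Asp): third position 2-fold.
Codon 9 UAC (Tyr): third position 2-fold.
Codon 10 GAA (Glu): third position 2-fold.
Four-fold degenerate third positions: 4.

4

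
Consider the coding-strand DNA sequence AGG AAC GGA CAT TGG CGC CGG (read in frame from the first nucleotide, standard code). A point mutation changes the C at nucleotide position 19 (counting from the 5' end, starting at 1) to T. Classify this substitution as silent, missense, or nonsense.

Position 19 falls in codon 7: CGG → Arg.
After the substitution the codon is TGG → Trp.
Arg ≠ Trp, so this is a missense mutation.

missense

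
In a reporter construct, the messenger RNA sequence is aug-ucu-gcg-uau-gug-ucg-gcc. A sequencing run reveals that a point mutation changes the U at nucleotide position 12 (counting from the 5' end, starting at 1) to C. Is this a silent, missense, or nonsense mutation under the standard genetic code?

silent

Position 12 falls in codon 4: UAU → Tyr.
After the substitution the codon is UAC → Tyr.
Both encode Tyr, so the change is synonymous.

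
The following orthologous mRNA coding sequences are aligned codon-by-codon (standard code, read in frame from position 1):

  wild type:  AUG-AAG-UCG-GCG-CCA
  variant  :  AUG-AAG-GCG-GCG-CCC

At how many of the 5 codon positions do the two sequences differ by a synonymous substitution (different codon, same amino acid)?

Codon 1: AUG Met / AUG Met — identical.
Codon 2: AAG Lys / AAG Lys — identical.
Codon 3: UCG Ser / GCG Ala — nonsynonymous.
Codon 4: GCG Ala / GCG Ala — identical.
Codon 5: CCA Pro / CCC Pro — synonymous.
Synonymous differences: 1.

1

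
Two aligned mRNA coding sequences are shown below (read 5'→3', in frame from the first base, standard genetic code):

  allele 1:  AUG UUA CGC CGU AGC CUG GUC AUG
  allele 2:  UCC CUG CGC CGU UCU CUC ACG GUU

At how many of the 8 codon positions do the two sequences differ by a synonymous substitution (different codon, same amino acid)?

Codon 1: AUG Met / UCC Ser — nonsynonymous.
Codon 2: UUA Leu / CUG Leu — synonymous.
Codon 3: CGC Arg / CGC Arg — identical.
Codon 4: CGU Arg / CGU Arg — identical.
Codon 5: AGC Ser / UCU Ser — synonymous.
Codon 6: CUG Leu / CUC Leu — synonymous.
Codon 7: GUC Val / ACG Thr — nonsynonymous.
Codon 8: AUG Met / GUU Val — nonsynonymous.
Synonymous differences: 3.

3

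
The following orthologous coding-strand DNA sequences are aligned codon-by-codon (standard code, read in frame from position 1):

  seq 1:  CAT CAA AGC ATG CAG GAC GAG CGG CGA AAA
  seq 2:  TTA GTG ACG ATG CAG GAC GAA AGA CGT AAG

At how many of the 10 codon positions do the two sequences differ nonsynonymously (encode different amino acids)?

Codon 1: CAT His / TTA Leu — nonsynonymous.
Codon 2: CAA Gln / GTG Val — nonsynonymous.
Codon 3: AGC Ser / ACG Thr — nonsynonymous.
Codon 4: ATG Met / ATG Met — identical.
Codon 5: CAG Gln / CAG Gln — identical.
Codon 6: GAC Asp / GAC Asp — identical.
Codon 7: GAG Glu / GAA Glu — synonymous.
Codon 8: CGG Arg / AGA Arg — synonymous.
Codon 9: CGA Arg / CGT Arg — synonymous.
Codon 10: AAA Lys / AAG Lys — synonymous.
Nonsynonymous differences: 3.

3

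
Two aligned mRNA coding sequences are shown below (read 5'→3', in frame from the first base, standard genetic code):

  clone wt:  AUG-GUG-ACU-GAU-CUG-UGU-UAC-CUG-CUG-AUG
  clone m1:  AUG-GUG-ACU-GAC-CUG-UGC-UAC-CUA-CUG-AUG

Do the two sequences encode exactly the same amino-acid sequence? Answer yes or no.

Codon 1: AUG Met / AUG Met — identical.
Codon 2: GUG Val / GUG Val — identical.
Codon 3: ACU Thr / ACU Thr — identical.
Codon 4: GAU Asp / GAC Asp — synonymous.
Codon 5: CUG Leu / CUG Leu — identical.
Codon 6: UGU Cys / UGC Cys — synonymous.
Codon 7: UAC Tyr / UAC Tyr — identical.
Codon 8: CUG Leu / CUA Leu — synonymous.
Codon 9: CUG Leu / CUG Leu — identical.
Codon 10: AUG Met / AUG Met — identical.
Nonsynonymous differences: 0 → same protein.

yes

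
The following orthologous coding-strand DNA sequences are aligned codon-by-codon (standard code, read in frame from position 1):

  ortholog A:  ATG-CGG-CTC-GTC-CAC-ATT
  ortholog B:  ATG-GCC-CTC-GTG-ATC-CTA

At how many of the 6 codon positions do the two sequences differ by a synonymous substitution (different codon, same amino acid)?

Codon 1: ATG Met / ATG Met — identical.
Codon 2: CGG Arg / GCC Ala — nonsynonymous.
Codon 3: CTC Leu / CTC Leu — identical.
Codon 4: GTC Val / GTG Val — synonymous.
Codon 5: CAC His / ATC Ile — nonsynonymous.
Codon 6: ATT Ile / CTA Leu — nonsynonymous.
Synonymous differences: 1.

1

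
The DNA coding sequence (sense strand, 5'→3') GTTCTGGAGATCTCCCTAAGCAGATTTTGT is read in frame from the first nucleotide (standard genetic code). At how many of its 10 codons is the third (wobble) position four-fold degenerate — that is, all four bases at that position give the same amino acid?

4

Codon 1 GTT (Val): third position 4-fold.
Codon 2 CTG (Leu): third position 4-fold.
Codon 3 GAG (Glu): third position 2-fold.
Codon 4 ATC (Ile): third position 3-fold.
Codon 5 TCC (Ser): third position 4-fold.
Codon 6 CTA (Leu): third position 4-fold.
Codon 7 AGC (Ser): third position 2-fold.
Codon 8 AGA (Arg): third position 2-fold.
Codon 9 TTT (Phe): third position 2-fold.
Codon 10 TGT (Cys): third position 2-fold.
Four-fold degenerate third positions: 4.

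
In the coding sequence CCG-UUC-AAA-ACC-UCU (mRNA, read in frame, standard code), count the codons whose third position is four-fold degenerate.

3

Codon 1 CCG (Pro): third position 4-fold.
Codon 2 UUC (Phe): third position 2-fold.
Codon 3 AAA (Lys): third position 2-fold.
Codon 4 ACC (Thr): third position 4-fold.
Codon 5 UCU (Ser): third position 4-fold.
Four-fold degenerate third positions: 3.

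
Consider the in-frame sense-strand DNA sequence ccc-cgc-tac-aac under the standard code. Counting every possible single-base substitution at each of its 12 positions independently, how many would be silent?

Codon 1 (CCC, Pro): 3 synonymous substitutions.
Codon 2 (CGC, Arg): 3 synonymous substitutions.
Codon 3 (TAC, Tyr): 1 synonymous substitution.
Codon 4 (AAC, Asn): 1 synonymous substitution.
Total: 3 + 3 + 1 + 1 = 8.

8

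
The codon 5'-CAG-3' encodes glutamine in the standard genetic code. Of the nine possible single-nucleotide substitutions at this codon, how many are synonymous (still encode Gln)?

Position 1: none → 0 synonymous.
Position 2: none → 0 synonymous.
Position 3: CAA → 1 synonymous.
Total: 0 + 0 + 1 = 1.

1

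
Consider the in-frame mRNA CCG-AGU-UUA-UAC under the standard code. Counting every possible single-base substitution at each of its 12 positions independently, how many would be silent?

Codon 1 (CCG, Pro): 3 synonymous substitutions.
Codon 2 (AGU, Ser): 1 synonymous substitution.
Codon 3 (UUA, Leu): 2 synonymous substitutions.
Codon 4 (UAC, Tyr): 1 synonymous substitution.
Total: 3 + 1 + 2 + 1 = 7.

7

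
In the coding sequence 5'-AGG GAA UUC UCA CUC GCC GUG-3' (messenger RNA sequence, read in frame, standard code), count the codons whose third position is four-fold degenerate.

4

Codon 1 AGG (Arg): third position 2-fold.
Codon 2 GAA (Glu): third position 2-fold.
Codon 3 UUC (Phe): third position 2-fold.
Codon 4 UCA (Ser): third position 4-fold.
Codon 5 CUC (Leu): third position 4-fold.
Codon 6 GCC (Ala): third position 4-fold.
Codon 7 GUG (Val): third position 4-fold.
Four-fold degenerate third positions: 4.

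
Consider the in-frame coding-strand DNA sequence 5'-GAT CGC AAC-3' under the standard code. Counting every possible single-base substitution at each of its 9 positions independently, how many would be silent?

5

Codon 1 (GAT, Asp): 1 synonymous substitution.
Codon 2 (CGC, Arg): 3 synonymous substitutions.
Codon 3 (AAC, Asn): 1 synonymous substitution.
Total: 1 + 3 + 1 = 5.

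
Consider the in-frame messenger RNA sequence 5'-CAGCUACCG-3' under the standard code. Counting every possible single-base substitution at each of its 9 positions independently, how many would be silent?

Codon 1 (CAG, Gln): 1 synonymous substitution.
Codon 2 (CUA, Leu): 4 synonymous substitutions.
Codon 3 (CCG, Pro): 3 synonymous substitutions.
Total: 1 + 4 + 3 = 8.

8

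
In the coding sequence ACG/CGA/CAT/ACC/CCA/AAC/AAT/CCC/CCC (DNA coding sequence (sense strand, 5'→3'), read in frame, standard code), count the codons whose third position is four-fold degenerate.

Codon 1 ACG (Thr): third position 4-fold.
Codon 2 CGA (Arg): third position 4-fold.
Codon 3 CAT (His): third position 2-fold.
Codon 4 ACC (Thr): third position 4-fold.
Codon 5 CCA (Pro): third position 4-fold.
Codon 6 AAC (Asn): third position 2-fold.
Codon 7 AAT (Asn): third position 2-fold.
Codon 8 CCC (Pro): third position 4-fold.
Codon 9 CCC (Pro): third position 4-fold.
Four-fold degenerate third positions: 6.

6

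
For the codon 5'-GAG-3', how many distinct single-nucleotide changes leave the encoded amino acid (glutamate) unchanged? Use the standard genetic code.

1

Position 1: none → 0 synonymous.
Position 2: none → 0 synonymous.
Position 3: GAA → 1 synonymous.
Total: 0 + 0 + 1 = 1.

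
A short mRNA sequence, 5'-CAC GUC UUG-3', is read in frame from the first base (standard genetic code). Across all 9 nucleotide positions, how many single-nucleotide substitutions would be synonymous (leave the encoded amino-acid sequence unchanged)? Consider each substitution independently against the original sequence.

6

Codon 1 (CAC, His): 1 synonymous substitution.
Codon 2 (GUC, Val): 3 synonymous substitutions.
Codon 3 (UUG, Leu): 2 synonymous substitutions.
Total: 1 + 3 + 2 = 6.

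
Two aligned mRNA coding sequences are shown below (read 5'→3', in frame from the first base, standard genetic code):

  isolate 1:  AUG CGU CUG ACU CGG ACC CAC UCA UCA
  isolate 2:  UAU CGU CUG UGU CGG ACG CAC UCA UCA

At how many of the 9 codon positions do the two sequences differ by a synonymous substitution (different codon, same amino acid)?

1

Codon 1: AUG Met / UAU Tyr — nonsynonymous.
Codon 2: CGU Arg / CGU Arg — identical.
Codon 3: CUG Leu / CUG Leu — identical.
Codon 4: ACU Thr / UGU Cys — nonsynonymous.
Codon 5: CGG Arg / CGG Arg — identical.
Codon 6: ACC Thr / ACG Thr — synonymous.
Codon 7: CAC His / CAC His — identical.
Codon 8: UCA Ser / UCA Ser — identical.
Codon 9: UCA Ser / UCA Ser — identical.
Synonymous differences: 1.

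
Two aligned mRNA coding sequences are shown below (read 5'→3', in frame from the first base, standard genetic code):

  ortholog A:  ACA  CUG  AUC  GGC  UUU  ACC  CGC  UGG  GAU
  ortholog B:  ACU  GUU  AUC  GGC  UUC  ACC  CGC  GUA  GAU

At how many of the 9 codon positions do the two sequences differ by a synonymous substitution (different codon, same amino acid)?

Codon 1: ACA Thr / ACU Thr — synonymous.
Codon 2: CUG Leu / GUU Val — nonsynonymous.
Codon 3: AUC Ile / AUC Ile — identical.
Codon 4: GGC Gly / GGC Gly — identical.
Codon 5: UUU Phe / UUC Phe — synonymous.
Codon 6: ACC Thr / ACC Thr — identical.
Codon 7: CGC Arg / CGC Arg — identical.
Codon 8: UGG Trp / GUA Val — nonsynonymous.
Codon 9: GAU Asp / GAU Asp — identical.
Synonymous differences: 2.

2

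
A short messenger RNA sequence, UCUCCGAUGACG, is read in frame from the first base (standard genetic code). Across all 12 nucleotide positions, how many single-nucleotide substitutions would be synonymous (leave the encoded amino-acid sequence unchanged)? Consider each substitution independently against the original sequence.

Codon 1 (UCU, Ser): 3 synonymous substitutions.
Codon 2 (CCG, Pro): 3 synonymous substitutions.
Codon 3 (AUG, Met): 0 synonymous substitutions.
Codon 4 (ACG, Thr): 3 synonymous substitutions.
Total: 3 + 3 + 0 + 3 = 9.

9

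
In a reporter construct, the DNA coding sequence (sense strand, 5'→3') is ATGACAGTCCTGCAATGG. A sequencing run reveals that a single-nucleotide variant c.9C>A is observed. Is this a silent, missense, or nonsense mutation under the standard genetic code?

silent

Position 9 falls in codon 3: GTC → Val.
After the substitution the codon is GTA → Val.
Both encode Val, so the change is synonymous.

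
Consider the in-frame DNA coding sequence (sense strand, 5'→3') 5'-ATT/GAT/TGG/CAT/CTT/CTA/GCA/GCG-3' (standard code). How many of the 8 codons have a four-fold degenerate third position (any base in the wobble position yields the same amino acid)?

Codon 1 ATT (Ile): third position 3-fold.
Codon 2 GAT (Asp): third position 2-fold.
Codon 3 TGG (Trp): third position 1-fold.
Codon 4 CAT (His): third position 2-fold.
Codon 5 CTT (Leu): third position 4-fold.
Codon 6 CTA (Leu): third position 4-fold.
Codon 7 GCA (Ala): third position 4-fold.
Codon 8 GCG (Ala): third position 4-fold.
Four-fold degenerate third positions: 4.

4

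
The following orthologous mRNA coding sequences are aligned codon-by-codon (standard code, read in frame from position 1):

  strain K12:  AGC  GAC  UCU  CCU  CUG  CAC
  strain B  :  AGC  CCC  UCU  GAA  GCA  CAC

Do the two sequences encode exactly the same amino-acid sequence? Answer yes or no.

Codon 1: AGC Ser / AGC Ser — identical.
Codon 2: GAC Asp / CCC Pro — nonsynonymous.
Codon 3: UCU Ser / UCU Ser — identical.
Codon 4: CCU Pro / GAA Glu — nonsynonymous.
Codon 5: CUG Leu / GCA Ala — nonsynonymous.
Codon 6: CAC His / CAC His — identical.
Nonsynonymous differences: 3 → different protein.

no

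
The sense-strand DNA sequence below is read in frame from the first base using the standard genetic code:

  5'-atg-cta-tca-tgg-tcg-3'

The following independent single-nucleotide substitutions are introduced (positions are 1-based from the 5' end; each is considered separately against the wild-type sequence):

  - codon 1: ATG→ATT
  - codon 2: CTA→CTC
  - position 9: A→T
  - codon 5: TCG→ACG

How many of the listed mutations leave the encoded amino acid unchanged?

Codon 1: ATG (Met) → ATT (Ile) — missense.
Codon 2: CTA (Leu) → CTC (Leu) — synonymous.
Codon 3: TCA (Ser) → TCT (Ser) — synonymous.
Codon 5: TCG (Ser) → ACG (Thr) — missense.
Synonymous: 2 of 4.

2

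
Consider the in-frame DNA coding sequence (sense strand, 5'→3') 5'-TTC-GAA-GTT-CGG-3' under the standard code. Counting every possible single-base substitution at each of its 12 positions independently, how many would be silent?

Codon 1 (TTC, Phe): 1 synonymous substitution.
Codon 2 (GAA, Glu): 1 synonymous substitution.
Codon 3 (GTT, Val): 3 synonymous substitutions.
Codon 4 (CGG, Arg): 4 synonymous substitutions.
Total: 1 + 1 + 3 + 4 = 9.

9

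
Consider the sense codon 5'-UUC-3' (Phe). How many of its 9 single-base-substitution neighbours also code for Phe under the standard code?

1

Position 1: none → 0 synonymous.
Position 2: none → 0 synonymous.
Position 3: UUU → 1 synonymous.
Total: 0 + 0 + 1 = 1.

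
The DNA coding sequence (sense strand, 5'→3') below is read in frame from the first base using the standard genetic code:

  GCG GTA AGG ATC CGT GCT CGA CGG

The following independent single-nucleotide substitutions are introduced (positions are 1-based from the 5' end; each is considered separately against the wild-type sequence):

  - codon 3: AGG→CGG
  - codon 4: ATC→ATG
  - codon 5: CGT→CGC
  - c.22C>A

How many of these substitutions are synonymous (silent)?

Codon 3: AGG (Arg) → CGG (Arg) — synonymous.
Codon 4: ATC (Ile) → ATG (Met) — missense.
Codon 5: CGT (Arg) → CGC (Arg) — synonymous.
Codon 8: CGG (Arg) → AGG (Arg) — synonymous.
Synonymous: 3 of 4.

3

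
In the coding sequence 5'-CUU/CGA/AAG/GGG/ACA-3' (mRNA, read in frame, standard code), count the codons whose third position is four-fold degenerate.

4

Codon 1 CUU (Leu): third position 4-fold.
Codon 2 CGA (Arg): third position 4-fold.
Codon 3 AAG (Lys): third position 2-fold.
Codon 4 GGG (Gly): third position 4-fold.
Codon 5 ACA (Thr): third position 4-fold.
Four-fold degenerate third positions: 4.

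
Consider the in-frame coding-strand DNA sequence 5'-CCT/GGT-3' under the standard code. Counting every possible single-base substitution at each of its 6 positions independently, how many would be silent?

6

Codon 1 (CCT, Pro): 3 synonymous substitutions.
Codon 2 (GGT, Gly): 3 synonymous substitutions.
Total: 3 + 3 = 6.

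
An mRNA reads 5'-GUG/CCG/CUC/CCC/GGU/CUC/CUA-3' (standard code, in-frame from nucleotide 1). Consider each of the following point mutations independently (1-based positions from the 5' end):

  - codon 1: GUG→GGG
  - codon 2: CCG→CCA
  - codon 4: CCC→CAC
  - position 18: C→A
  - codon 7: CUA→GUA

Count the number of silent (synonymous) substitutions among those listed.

2

Codon 1: GUG (Val) → GGG (Gly) — missense.
Codon 2: CCG (Pro) → CCA (Pro) — synonymous.
Codon 4: CCC (Pro) → CAC (His) — missense.
Codon 6: CUC (Leu) → CUA (Leu) — synonymous.
Codon 7: CUA (Leu) → GUA (Val) — missense.
Synonymous: 2 of 5.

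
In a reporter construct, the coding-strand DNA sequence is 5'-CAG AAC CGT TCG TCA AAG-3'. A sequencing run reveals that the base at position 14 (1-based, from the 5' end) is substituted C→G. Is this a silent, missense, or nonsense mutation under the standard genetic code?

Position 14 falls in codon 5: TCA → Ser.
After the substitution the codon is TGA → Stop.
The new codon is a stop codon, so this is a nonsense mutation.

nonsense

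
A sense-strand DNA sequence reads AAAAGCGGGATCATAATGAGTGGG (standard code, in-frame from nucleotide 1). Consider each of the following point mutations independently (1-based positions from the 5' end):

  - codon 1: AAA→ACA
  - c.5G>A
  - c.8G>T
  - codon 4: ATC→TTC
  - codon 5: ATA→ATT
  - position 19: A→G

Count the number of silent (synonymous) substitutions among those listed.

Codon 1: AAA (Lys) → ACA (Thr) — missense.
Codon 2: AGC (Ser) → AAC (Asn) — missense.
Codon 3: GGG (Gly) → GTG (Val) — missense.
Codon 4: ATC (Ile) → TTC (Phe) — missense.
Codon 5: ATA (Ile) → ATT (Ile) — synonymous.
Codon 7: AGT (Ser) → GGT (Gly) — missense.
Synonymous: 1 of 6.

1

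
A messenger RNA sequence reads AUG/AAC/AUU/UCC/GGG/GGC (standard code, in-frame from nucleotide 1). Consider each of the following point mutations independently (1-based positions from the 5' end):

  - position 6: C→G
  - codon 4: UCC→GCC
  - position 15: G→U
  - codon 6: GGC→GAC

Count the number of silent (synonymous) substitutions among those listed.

Codon 2: AAC (Asn) → AAG (Lys) — missense.
Codon 4: UCC (Ser) → GCC (Ala) — missense.
Codon 5: GGG (Gly) → GGU (Gly) — synonymous.
Codon 6: GGC (Gly) → GAC (Asp) — missense.
Synonymous: 1 of 4.

1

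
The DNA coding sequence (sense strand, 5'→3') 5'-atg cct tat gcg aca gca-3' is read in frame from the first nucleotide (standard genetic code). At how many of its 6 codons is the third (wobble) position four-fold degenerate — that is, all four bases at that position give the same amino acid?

Codon 1 ATG (Met): third position 1-fold.
Codon 2 CCT (Pro): third position 4-fold.
Codon 3 TAT (Tyr): third position 2-fold.
Codon 4 GCG (Ala): third position 4-fold.
Codon 5 ACA (Thr): third position 4-fold.
Codon 6 GCA (Ala): third position 4-fold.
Four-fold degenerate third positions: 4.

4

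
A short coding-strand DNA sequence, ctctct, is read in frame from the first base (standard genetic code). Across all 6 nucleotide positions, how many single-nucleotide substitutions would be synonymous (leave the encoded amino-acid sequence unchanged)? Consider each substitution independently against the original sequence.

6

Codon 1 (CTC, Leu): 3 synonymous substitutions.
Codon 2 (TCT, Ser): 3 synonymous substitutions.
Total: 3 + 3 = 6.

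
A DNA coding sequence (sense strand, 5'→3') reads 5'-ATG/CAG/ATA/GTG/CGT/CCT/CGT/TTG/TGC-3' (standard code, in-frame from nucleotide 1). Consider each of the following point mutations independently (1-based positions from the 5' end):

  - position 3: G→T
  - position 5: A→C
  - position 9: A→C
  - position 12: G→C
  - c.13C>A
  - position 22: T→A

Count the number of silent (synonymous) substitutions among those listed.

2

Codon 1: ATG (Met) → ATT (Ile) — missense.
Codon 2: CAG (Gln) → CCG (Pro) — missense.
Codon 3: ATA (Ile) → ATC (Ile) — synonymous.
Codon 4: GTG (Val) → GTC (Val) — synonymous.
Codon 5: CGT (Arg) → AGT (Ser) — missense.
Codon 8: TTG (Leu) → ATG (Met) — missense.
Synonymous: 2 of 6.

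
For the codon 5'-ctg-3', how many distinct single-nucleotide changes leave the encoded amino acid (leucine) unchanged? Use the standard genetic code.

4

Position 1: TTG → 1 synonymous.
Position 2: none → 0 synonymous.
Position 3: CTT, CTC, CTA → 3 synonymous.
Total: 1 + 0 + 3 = 4.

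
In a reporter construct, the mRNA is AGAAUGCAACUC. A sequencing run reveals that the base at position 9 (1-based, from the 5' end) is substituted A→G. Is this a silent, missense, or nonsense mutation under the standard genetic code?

Position 9 falls in codon 3: CAA → Gln.
After the substitution the codon is CAG → Gln.
Both encode Gln, so the change is synonymous.

silent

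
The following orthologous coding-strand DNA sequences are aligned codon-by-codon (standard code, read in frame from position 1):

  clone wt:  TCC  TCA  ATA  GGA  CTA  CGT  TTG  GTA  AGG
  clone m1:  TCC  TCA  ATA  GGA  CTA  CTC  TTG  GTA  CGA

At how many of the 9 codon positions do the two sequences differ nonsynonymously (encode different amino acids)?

1

Codon 1: TCC Ser / TCC Ser — identical.
Codon 2: TCA Ser / TCA Ser — identical.
Codon 3: ATA Ile / ATA Ile — identical.
Codon 4: GGA Gly / GGA Gly — identical.
Codon 5: CTA Leu / CTA Leu — identical.
Codon 6: CGT Arg / CTC Leu — nonsynonymous.
Codon 7: TTG Leu / TTG Leu — identical.
Codon 8: GTA Val / GTA Val — identical.
Codon 9: AGG Arg / CGA Arg — synonymous.
Nonsynonymous differences: 1.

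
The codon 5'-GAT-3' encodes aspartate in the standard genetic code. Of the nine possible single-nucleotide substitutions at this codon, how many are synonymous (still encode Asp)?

Position 1: none → 0 synonymous.
Position 2: none → 0 synonymous.
Position 3: GAC → 1 synonymous.
Total: 0 + 0 + 1 = 1.

1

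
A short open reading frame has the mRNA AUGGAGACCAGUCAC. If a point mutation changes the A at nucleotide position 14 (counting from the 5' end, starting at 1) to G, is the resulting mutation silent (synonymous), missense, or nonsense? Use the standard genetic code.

missense

Position 14 falls in codon 5: CAC → His.
After the substitution the codon is CGC → Arg.
His ≠ Arg, so this is a missense mutation.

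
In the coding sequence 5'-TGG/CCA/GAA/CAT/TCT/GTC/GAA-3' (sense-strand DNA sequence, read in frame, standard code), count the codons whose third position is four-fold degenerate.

Codon 1 TGG (Trp): third position 1-fold.
Codon 2 CCA (Pro): third position 4-fold.
Codon 3 GAA (Glu): third position 2-fold.
Codon 4 CAT (His): third position 2-fold.
Codon 5 TCT (Ser): third position 4-fold.
Codon 6 GTC (Val): third position 4-fold.
Codon 7 GAA (Glu): third position 2-fold.
Four-fold degenerate third positions: 3.

3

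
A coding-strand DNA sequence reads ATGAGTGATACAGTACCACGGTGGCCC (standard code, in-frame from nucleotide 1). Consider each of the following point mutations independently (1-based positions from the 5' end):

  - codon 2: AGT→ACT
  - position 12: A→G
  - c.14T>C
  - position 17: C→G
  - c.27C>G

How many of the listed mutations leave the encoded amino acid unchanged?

Codon 2: AGT (Ser) → ACT (Thr) — missense.
Codon 4: ACA (Thr) → ACG (Thr) — synonymous.
Codon 5: GTA (Val) → GCA (Ala) — missense.
Codon 6: CCA (Pro) → CGA (Arg) — missense.
Codon 9: CCC (Pro) → CCG (Pro) — synonymous.
Synonymous: 2 of 5.

2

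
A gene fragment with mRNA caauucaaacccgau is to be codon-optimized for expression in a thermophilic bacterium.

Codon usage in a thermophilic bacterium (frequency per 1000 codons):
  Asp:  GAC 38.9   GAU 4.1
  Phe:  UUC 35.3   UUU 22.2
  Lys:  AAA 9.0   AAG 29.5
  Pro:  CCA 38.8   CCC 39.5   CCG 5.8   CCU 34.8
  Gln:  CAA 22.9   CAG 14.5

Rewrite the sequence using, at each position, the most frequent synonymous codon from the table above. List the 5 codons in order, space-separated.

Codon 1 (Gln): best is CAA at 22.9.
Codon 2 (Phe): best is UUC at 35.3.
Codon 3 (Lys): best is AAG at 29.5.
Codon 4 (Pro): best is CCC at 39.5.
Codon 5 (Asp): best is GAC at 38.9.

CAA UUC AAG CCC GAC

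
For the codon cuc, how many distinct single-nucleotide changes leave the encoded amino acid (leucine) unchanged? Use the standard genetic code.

Position 1: none → 0 synonymous.
Position 2: none → 0 synonymous.
Position 3: CUU, CUA, CUG → 3 synonymous.
Total: 0 + 0 + 3 = 3.

3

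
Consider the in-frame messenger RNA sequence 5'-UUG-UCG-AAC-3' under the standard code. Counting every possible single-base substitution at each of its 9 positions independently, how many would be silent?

Codon 1 (UUG, Leu): 2 synonymous substitutions.
Codon 2 (UCG, Ser): 3 synonymous substitutions.
Codon 3 (AAC, Asn): 1 synonymous substitution.
Total: 2 + 3 + 1 = 6.

6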